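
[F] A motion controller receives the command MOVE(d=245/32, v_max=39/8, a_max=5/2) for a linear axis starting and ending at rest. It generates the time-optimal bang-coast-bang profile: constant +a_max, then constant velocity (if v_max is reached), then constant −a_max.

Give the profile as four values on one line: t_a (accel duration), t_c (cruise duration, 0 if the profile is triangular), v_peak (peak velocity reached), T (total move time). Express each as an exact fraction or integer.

v_max²/a_max = (39/8)²/(5/2) = 1521/160
245/32 < 1521/160 ⇒ no cruise
v_peak = √(245/32·5/2) = √(1225/64) = 35/8
t_a = (35/8)/(5/2) = 7/4; t_c = 0
T = 2·7/4 = 7/2

t_a=7/4 t_c=0 v_peak=35/8 T=7/2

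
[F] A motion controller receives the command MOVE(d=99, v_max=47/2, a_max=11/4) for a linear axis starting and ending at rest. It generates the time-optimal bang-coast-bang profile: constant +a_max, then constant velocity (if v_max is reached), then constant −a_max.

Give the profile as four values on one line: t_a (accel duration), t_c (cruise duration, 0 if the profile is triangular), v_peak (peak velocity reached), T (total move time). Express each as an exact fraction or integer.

t_a=6 t_c=0 v_peak=33/2 T=12

vₘ²/aₘ = (47/2)²/(11/4) = 2209/11
99 < 2209/11 → triangular
v_peak = √(99·11/4) = √(1089/4) = 33/2
t_a = (33/2)/(11/4) = 6; t_c = 0
T = 2·6 = 12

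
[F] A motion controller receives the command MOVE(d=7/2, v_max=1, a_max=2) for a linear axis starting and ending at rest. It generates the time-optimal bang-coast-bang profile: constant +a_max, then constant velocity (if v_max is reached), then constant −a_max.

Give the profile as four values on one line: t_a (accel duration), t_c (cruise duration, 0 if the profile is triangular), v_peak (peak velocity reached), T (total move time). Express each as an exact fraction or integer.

v_max²/a_max = 1²/2 = 1/2
7/2 ≥ 1/2 ⇒ cruise phase
t_a = 1/2; v_peak = 1
d_cruise = 7/2 − 1/2 = 3; t_c = 3/1 = 3
T = 2·1/2 + 3 = 4

t_a=1/2 t_c=3 v_peak=1 T=4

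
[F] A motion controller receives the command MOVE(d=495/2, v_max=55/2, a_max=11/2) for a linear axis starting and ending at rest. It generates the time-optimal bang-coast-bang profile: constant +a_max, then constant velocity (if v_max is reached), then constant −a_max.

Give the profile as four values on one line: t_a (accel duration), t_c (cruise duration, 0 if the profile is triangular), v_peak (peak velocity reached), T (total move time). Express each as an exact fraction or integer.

v_max²/a_max = (55/2)²/(11/2) = 275/2
495/2 ≥ 275/2 so v_max reached
t_a = (55/2)/(11/2) = 5; v_peak = 55/2
d_cruise = 495/2 − 275/2 = 110; t_c = 110/(55/2) = 4
T = 2·5 + 4 = 14

t_a=5 t_c=4 v_peak=55/2 T=14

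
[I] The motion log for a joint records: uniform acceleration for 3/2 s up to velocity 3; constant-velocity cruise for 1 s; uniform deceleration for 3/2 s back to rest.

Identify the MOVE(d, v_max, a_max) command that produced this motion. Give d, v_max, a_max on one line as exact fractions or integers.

d=15/2 v_max=3 a_max=2

a_max = 3/(3/2) = 2
d_a = ½·3·3/2 = 9/4; d_c = 3·1 = 3
d = 2·9/4 + 3 = 15/2
t_c = 1 > 0 ⇒ limit active, v_max = 3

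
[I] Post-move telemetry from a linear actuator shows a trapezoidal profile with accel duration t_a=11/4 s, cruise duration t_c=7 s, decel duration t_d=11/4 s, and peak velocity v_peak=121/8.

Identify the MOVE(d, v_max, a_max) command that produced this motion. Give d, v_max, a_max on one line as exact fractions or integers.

d=4719/32 v_max=121/8 a_max=11/2

a_max = (121/8)/(11/4) = 11/2
d_a = ½·121/8·11/4 = 1331/64; d_c = 121/8·7 = 847/8
d = 2·1331/64 + 847/8 = 4719/32
t_c = 7 > 0 so v_max = 121/8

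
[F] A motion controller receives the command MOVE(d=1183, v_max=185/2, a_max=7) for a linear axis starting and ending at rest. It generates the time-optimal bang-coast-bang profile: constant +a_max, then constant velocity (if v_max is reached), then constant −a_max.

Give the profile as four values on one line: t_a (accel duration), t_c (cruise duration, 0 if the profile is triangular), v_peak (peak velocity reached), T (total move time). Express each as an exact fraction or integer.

vₘ²/aₘ = (185/2)²/7 = 34225/28
1183 < 34225/28 → triangular
v_peak = √(1183·7) = √8281 = 91
t_a = 91/7 = 13; t_c = 0
T = 2·13 = 26

t_a=13 t_c=0 v_peak=91 T=26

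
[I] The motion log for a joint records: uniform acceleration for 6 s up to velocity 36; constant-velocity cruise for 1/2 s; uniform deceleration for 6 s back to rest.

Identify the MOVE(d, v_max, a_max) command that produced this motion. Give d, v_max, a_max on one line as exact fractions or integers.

d=234 v_max=36 a_max=6

a_max = 36/6 = 6
d_a = ½·36·6 = 108; d_c = 36·1/2 = 18
d = 2·108 + 18 = 234
t_c = 1/2 > 0 ⇒ limit active, v_max = 36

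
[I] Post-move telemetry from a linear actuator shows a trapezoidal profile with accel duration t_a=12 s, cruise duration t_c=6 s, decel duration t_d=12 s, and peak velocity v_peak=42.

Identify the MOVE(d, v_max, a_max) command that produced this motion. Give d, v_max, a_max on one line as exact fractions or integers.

a_max = 42/12 = 7/2
d_a = ½·42·12 = 252; d_c = 42·6 = 252
d = 2·252 + 252 = 756
t_c = 6 > 0 so v_max = 42

d=756 v_max=42 a_max=7/2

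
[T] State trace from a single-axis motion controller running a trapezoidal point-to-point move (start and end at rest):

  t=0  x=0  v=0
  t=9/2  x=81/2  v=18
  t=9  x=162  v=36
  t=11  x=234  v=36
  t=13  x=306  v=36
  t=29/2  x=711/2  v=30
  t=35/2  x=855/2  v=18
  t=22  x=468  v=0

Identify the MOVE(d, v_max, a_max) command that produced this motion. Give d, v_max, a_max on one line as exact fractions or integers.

d=468 v_max=36 a_max=4

final state: t=22, x=468, v=0 → d = 468
a_max = (18−0)/(9/2−0) = 4
max v = 36 over t∈[9,13] → v_max = 36
check: 36·(9+4) = 468 ✓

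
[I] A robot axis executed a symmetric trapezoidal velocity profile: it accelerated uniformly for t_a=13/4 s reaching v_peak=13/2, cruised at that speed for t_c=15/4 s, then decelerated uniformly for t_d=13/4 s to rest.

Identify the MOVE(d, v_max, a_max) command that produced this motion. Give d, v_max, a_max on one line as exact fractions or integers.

d=91/2 v_max=13/2 a_max=2

a_max = (13/2)/(13/4) = 2
d_a = ½·13/2·13/4 = 169/16; d_c = 13/2·15/4 = 195/8
d = 2·169/16 + 195/8 = 91/2
t_c = 15/4 > 0 so v_max = 13/2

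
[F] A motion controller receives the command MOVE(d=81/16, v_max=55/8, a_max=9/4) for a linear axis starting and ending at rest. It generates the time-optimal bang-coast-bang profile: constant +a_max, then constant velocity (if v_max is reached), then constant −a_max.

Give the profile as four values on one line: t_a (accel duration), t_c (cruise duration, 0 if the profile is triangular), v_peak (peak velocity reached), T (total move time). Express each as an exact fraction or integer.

t_a=3/2 t_c=0 v_peak=27/8 T=3

v_max²/a_max = (55/8)²/(9/4) = 3025/144
81/16 < 3025/144 ⇒ no cruise
v_peak = √(81/16·9/4) = √(729/64) = 27/8
t_a = (27/8)/(9/4) = 3/2; t_c = 0
T = 2·3/2 = 3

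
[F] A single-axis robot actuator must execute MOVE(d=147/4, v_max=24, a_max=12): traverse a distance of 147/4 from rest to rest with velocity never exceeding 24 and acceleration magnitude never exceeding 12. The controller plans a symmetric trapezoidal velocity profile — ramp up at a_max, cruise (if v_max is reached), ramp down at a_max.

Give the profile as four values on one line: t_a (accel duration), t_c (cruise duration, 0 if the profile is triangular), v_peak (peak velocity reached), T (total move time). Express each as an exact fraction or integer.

t_a=7/4 t_c=0 v_peak=21 T=7/2

vₘ²/aₘ = 24²/12 = 48
147/4 < 48 so t_c = 0
v_peak = √(147/4·12) = √441 = 21
t_a = 21/12 = 7/4; t_c = 0
T = 2·7/4 = 7/2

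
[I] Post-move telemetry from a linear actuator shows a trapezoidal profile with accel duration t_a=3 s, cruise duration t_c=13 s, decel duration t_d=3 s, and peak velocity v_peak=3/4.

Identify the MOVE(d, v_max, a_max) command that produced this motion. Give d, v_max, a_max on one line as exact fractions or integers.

d=12 v_max=3/4 a_max=1/4

a_max = (3/4)/3 = 1/4
d_a = ½·3/4·3 = 9/8; d_c = 3/4·13 = 39/4
d = 2·9/8 + 39/4 = 12
t_c = 13 > 0 so v_max = 3/4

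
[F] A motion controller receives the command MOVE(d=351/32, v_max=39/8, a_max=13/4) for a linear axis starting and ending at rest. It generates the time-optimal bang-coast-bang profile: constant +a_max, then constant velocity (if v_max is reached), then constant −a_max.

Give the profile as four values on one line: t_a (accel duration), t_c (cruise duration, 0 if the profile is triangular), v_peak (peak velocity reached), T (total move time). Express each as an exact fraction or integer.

vₘ²/aₘ = (39/8)²/(13/4) = 117/16
351/32 ≥ 117/16 → trapezoidal
t_a = (39/8)/(13/4) = 3/2; v_peak = 39/8
d_cruise = 351/32 − 117/16 = 117/32; t_c = (117/32)/(39/8) = 3/4
T = 2·3/2 + 3/4 = 15/4

t_a=3/2 t_c=3/4 v_peak=39/8 T=15/4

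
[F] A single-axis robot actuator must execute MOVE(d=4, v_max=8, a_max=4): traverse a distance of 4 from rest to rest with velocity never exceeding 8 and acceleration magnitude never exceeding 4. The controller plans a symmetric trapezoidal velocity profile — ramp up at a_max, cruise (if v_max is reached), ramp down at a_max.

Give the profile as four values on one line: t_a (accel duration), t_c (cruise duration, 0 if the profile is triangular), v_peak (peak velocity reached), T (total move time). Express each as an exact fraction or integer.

(v_max)²/a_max = 8²/4 = 16
4 < 16 ⇒ no cruise
v_peak = √(4·4) = √16 = 4
t_a = 4/4 = 1; t_c = 0
T = 2·1 = 2

t_a=1 t_c=0 v_peak=4 T=2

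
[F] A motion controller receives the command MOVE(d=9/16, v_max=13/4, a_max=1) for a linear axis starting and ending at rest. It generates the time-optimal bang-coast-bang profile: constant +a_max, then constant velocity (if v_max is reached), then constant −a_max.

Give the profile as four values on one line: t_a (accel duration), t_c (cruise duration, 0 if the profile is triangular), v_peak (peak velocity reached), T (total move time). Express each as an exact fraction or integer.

t_a=3/4 t_c=0 v_peak=3/4 T=3/2

(v_max)²/a_max = (13/4)²/1 = 169/16
9/16 < 169/16 ⇒ no cruise
v_peak = √(9/16·1) = √(9/16) = 3/4
t_a = (3/4)/1 = 3/4; t_c = 0
T = 2·3/4 = 3/2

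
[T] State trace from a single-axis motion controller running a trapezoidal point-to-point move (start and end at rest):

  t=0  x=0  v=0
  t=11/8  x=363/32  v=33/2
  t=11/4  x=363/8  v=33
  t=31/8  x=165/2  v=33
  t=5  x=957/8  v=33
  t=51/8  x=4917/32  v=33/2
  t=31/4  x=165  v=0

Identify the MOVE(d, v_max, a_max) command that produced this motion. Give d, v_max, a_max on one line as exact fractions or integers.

d=165 v_max=33 a_max=12

final state: t=31/4, x=165, v=0 → d = 165
a_max = (33/2−0)/(11/8−0) = 12
max v = 33 over t∈[11/4,5] → v_max = 33
check: 33·(11/4+9/4) = 165 ✓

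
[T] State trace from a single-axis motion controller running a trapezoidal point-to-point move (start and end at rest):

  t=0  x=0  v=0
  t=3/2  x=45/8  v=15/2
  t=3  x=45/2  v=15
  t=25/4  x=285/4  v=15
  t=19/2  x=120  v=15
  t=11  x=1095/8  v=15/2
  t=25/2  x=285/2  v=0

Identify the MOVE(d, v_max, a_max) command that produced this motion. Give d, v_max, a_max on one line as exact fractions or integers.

d=285/2 v_max=15 a_max=5

final state: t=25/2, x=285/2, v=0 → d = 285/2
a_max = (15/2−0)/(3/2−0) = 5
max v = 15 over t∈[3,19/2] → v_max = 15
check: 15·(3+13/2) = 285/2 ✓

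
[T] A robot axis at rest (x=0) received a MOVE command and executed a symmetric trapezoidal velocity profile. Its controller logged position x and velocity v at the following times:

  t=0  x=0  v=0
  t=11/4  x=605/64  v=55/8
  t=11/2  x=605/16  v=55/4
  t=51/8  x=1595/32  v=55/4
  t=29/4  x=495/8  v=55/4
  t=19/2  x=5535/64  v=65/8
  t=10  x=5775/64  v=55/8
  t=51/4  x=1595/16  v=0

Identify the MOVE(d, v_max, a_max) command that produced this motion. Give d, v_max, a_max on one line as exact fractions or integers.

d=1595/16 v_max=55/4 a_max=5/2

final state: t=51/4, x=1595/16, v=0 → d = 1595/16
a_max = (55/8−0)/(11/4−0) = 5/2
max v = 55/4 over t∈[11/2,29/4] → v_max = 55/4
check: 55/4·(11/2+7/4) = 1595/16 ✓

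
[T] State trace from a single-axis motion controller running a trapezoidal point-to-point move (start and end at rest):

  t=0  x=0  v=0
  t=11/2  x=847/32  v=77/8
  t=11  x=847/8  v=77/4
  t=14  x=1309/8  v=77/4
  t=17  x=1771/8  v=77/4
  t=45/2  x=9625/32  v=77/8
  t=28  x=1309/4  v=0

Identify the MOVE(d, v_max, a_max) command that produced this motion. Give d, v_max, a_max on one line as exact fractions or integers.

final state: t=28, x=1309/4, v=0 → d = 1309/4
a_max = (77/8−0)/(11/2−0) = 7/4
max v = 77/4 over t∈[11,17] → v_max = 77/4
check: 77/4·(11+6) = 1309/4 ✓

d=1309/4 v_max=77/4 a_max=7/4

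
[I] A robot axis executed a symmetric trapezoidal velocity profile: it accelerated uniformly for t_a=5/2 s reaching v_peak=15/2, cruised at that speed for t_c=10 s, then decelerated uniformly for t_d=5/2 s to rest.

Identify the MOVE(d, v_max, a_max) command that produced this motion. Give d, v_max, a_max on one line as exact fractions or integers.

d=375/4 v_max=15/2 a_max=3

a_max = (15/2)/(5/2) = 3
d_a = ½·15/2·5/2 = 75/8; d_c = 15/2·10 = 75
d = 2·75/8 + 75 = 375/4
t_c = 10 > 0 so v_max = 15/2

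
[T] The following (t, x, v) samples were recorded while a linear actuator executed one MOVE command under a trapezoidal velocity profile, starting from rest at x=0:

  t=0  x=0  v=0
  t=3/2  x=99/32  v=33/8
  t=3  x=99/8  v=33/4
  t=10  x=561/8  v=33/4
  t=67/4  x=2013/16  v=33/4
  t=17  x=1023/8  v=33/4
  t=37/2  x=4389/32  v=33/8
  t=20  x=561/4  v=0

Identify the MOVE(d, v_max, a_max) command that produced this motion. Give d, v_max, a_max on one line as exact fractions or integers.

final state: t=20, x=561/4, v=0 → d = 561/4
a_max = (33/8−0)/(3/2−0) = 11/4
max v = 33/4 over t∈[3,17] → v_max = 33/4
check: 33/4·(3+14) = 561/4 ✓

d=561/4 v_max=33/4 a_max=11/4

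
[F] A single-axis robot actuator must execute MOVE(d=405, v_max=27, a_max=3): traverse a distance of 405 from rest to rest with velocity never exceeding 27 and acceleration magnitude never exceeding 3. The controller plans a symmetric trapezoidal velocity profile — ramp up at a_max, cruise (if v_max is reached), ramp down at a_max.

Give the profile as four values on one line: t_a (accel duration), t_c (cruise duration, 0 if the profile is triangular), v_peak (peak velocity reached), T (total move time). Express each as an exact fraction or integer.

vₘ²/aₘ = 27²/3 = 243
405 ≥ 243 → trapezoidal
t_a = 27/3 = 9; v_peak = 27
d_cruise = 405 − 243 = 162; t_c = 162/27 = 6
T = 2·9 + 6 = 24

t_a=9 t_c=6 v_peak=27 T=24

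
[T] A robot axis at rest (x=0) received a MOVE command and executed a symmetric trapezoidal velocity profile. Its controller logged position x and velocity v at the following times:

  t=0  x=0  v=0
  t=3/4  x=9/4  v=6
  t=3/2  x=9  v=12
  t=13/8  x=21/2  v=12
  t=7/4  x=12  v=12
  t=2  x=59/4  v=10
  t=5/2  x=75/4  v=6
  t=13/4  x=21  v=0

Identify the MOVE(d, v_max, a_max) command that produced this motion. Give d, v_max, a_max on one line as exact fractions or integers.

d=21 v_max=12 a_max=8

final state: t=13/4, x=21, v=0 → d = 21
a_max = (6−0)/(3/4−0) = 8
max v = 12 over t∈[3/2,7/4] → v_max = 12
check: 12·(3/2+1/4) = 21 ✓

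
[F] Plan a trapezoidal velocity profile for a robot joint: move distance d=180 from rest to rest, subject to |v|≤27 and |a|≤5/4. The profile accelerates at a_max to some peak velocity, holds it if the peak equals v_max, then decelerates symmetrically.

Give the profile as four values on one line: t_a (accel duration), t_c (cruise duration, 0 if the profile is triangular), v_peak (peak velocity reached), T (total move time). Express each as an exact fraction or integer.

(v_max)²/a_max = 27²/(5/4) = 2916/5
180 < 2916/5 → triangular
v_peak = √(180·5/4) = √225 = 15
t_a = 15/(5/4) = 12; t_c = 0
T = 2·12 = 24

t_a=12 t_c=0 v_peak=15 T=24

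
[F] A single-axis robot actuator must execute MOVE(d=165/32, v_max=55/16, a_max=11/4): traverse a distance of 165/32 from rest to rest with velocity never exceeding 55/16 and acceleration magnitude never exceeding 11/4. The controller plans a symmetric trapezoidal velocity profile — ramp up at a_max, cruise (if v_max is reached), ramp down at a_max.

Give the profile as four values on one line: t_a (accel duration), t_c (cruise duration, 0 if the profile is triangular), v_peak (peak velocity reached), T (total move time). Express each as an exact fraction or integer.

(v_max)²/a_max = (55/16)²/(11/4) = 275/64
165/32 ≥ 275/64 ⇒ cruise phase
t_a = (55/16)/(11/4) = 5/4; v_peak = 55/16
d_cruise = 165/32 − 275/64 = 55/64; t_c = (55/64)/(55/16) = 1/4
T = 2·5/4 + 1/4 = 11/4

t_a=5/4 t_c=1/4 v_peak=55/16 T=11/4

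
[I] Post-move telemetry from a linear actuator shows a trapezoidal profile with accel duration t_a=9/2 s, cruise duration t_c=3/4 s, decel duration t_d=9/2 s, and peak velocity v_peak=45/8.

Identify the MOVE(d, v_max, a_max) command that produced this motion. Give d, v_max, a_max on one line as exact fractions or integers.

d=945/32 v_max=45/8 a_max=5/4

a_max = (45/8)/(9/2) = 5/4
d_a = ½·45/8·9/2 = 405/32; d_c = 45/8·3/4 = 135/32
d = 2·405/32 + 135/32 = 945/32
t_c = 3/4 > 0 ⇒ limit active, v_max = 45/8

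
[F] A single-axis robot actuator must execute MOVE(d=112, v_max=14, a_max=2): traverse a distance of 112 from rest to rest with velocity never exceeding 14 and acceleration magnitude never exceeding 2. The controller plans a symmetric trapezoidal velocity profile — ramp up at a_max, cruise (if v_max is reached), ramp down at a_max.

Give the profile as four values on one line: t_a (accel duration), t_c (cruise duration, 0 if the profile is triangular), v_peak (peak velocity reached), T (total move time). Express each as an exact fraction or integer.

t_a=7 t_c=1 v_peak=14 T=15

vₘ²/aₘ = 14²/2 = 98
112 ≥ 98 ⇒ cruise phase
t_a = 14/2 = 7; v_peak = 14
d_cruise = 112 − 98 = 14; t_c = 14/14 = 1
T = 2·7 + 1 = 15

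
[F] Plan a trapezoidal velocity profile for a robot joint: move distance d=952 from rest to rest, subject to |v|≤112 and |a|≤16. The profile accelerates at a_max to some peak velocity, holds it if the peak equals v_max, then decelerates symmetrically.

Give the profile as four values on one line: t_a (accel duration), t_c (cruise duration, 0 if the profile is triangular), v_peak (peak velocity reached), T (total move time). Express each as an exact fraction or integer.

v_max²/a_max = 112²/16 = 784
952 ≥ 784 so v_max reached
t_a = 112/16 = 7; v_peak = 112
d_cruise = 952 − 784 = 168; t_c = 168/112 = 3/2
T = 2·7 + 3/2 = 31/2

t_a=7 t_c=3/2 v_peak=112 T=31/2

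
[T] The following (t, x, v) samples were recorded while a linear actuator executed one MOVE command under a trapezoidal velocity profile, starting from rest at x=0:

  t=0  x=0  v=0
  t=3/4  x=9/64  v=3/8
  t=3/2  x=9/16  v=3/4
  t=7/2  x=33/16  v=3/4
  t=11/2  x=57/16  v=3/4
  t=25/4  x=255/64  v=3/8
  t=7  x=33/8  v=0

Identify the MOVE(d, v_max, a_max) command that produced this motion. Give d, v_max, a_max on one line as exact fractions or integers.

final state: t=7, x=33/8, v=0 → d = 33/8
a_max = (3/8−0)/(3/4−0) = 1/2
max v = 3/4 over t∈[3/2,11/2] → v_max = 3/4
check: 3/4·(3/2+4) = 33/8 ✓

d=33/8 v_max=3/4 a_max=1/2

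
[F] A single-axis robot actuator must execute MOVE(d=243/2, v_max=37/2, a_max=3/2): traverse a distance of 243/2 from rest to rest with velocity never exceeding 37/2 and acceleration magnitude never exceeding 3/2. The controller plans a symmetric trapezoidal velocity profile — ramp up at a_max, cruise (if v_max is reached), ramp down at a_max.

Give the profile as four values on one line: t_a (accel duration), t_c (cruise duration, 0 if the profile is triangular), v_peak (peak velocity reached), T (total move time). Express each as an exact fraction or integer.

v_max²/a_max = (37/2)²/(3/2) = 1369/6
243/2 < 1369/6 so t_c = 0
v_peak = √(243/2·3/2) = √(729/4) = 27/2
t_a = (27/2)/(3/2) = 9; t_c = 0
T = 2·9 = 18

t_a=9 t_c=0 v_peak=27/2 T=18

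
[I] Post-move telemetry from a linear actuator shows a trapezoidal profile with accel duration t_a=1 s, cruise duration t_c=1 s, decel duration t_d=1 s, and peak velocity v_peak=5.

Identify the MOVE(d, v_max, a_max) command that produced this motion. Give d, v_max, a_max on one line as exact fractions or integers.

a_max = 5/1 = 5
d_a = ½·5·1 = 5/2; d_c = 5·1 = 5
d = 2·5/2 + 5 = 10
t_c = 1 > 0 so v_max = 5

d=10 v_max=5 a_max=5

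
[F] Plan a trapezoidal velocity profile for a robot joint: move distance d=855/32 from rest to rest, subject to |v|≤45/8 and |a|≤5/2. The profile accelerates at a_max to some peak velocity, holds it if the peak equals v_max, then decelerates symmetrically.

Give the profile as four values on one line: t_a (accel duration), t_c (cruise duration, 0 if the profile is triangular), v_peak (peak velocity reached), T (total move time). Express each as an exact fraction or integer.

(v_max)²/a_max = (45/8)²/(5/2) = 405/32
855/32 ≥ 405/32 ⇒ cruise phase
t_a = (45/8)/(5/2) = 9/4; v_peak = 45/8
d_cruise = 855/32 − 405/32 = 225/16; t_c = (225/16)/(45/8) = 5/2
T = 2·9/4 + 5/2 = 7

t_a=9/4 t_c=5/2 v_peak=45/8 T=7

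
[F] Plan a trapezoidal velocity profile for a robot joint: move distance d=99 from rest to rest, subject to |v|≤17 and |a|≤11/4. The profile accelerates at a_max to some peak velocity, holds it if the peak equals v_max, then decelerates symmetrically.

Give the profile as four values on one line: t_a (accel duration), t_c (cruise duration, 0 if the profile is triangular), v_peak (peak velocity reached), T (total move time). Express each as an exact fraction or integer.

(v_max)²/a_max = 17²/(11/4) = 1156/11
99 < 1156/11 so t_c = 0
v_peak = √(99·11/4) = √(1089/4) = 33/2
t_a = (33/2)/(11/4) = 6; t_c = 0
T = 2·6 = 12

t_a=6 t_c=0 v_peak=33/2 T=12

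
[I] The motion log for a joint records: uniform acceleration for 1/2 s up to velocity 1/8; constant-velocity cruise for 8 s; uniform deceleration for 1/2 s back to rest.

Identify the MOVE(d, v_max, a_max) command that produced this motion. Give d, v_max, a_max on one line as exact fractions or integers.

d=17/16 v_max=1/8 a_max=1/4

a_max = (1/8)/(1/2) = 1/4
d_a = ½·1/8·1/2 = 1/32; d_c = 1/8·8 = 1
d = 2·1/32 + 1 = 17/16
t_c = 8 > 0 so v_max = 1/8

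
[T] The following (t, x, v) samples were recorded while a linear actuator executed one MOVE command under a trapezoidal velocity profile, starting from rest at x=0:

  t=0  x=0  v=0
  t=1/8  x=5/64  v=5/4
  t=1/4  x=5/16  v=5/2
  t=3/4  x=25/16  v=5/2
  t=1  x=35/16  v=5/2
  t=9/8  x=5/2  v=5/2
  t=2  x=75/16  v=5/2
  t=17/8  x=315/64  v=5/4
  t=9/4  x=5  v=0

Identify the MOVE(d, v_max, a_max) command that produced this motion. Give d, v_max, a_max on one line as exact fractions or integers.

final state: t=9/4, x=5, v=0 → d = 5
a_max = (5/4−0)/(1/8−0) = 10
max v = 5/2 over t∈[1/4,2] → v_max = 5/2
check: 5/2·(1/4+7/4) = 5 ✓

d=5 v_max=5/2 a_max=10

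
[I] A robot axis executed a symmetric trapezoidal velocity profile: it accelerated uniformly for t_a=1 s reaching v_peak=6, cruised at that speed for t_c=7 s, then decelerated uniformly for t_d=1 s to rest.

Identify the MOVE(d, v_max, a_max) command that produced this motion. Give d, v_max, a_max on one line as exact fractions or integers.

a_max = 6/1 = 6
d_a = ½·6·1 = 3; d_c = 6·7 = 42
d = 2·3 + 42 = 48
t_c = 7 > 0 → v_max = v_peak = 6

d=48 v_max=6 a_max=6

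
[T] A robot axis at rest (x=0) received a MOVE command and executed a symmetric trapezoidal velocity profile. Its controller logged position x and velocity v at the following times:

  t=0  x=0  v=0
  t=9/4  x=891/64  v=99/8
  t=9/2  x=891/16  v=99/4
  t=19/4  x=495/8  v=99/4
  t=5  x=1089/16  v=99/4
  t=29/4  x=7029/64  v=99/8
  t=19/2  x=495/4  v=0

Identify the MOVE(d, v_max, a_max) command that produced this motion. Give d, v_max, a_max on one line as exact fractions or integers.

d=495/4 v_max=99/4 a_max=11/2

final state: t=19/2, x=495/4, v=0 → d = 495/4
a_max = (99/8−0)/(9/4−0) = 11/2
max v = 99/4 over t∈[9/2,5] → v_max = 99/4
check: 99/4·(9/2+1/2) = 495/4 ✓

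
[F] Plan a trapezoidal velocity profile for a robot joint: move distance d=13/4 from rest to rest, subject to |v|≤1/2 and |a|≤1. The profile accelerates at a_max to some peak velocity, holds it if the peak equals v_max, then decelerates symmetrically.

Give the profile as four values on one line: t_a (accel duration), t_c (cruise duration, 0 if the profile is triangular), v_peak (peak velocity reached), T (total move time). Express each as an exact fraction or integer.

t_a=1/2 t_c=6 v_peak=1/2 T=7

vₘ²/aₘ = (1/2)²/1 = 1/4
13/4 ≥ 1/4 so v_max reached
t_a = (1/2)/1 = 1/2; v_peak = 1/2
d_cruise = 13/4 − 1/4 = 3; t_c = 3/(1/2) = 6
T = 2·1/2 + 6 = 7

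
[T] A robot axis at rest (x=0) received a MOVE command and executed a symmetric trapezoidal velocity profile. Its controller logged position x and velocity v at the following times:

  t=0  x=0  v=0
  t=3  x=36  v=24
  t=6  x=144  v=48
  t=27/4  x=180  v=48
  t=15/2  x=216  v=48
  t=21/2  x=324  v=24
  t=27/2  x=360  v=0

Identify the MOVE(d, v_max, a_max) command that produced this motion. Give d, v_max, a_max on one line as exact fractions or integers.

d=360 v_max=48 a_max=8

final state: t=27/2, x=360, v=0 → d = 360
a_max = (24−0)/(3−0) = 8
max v = 48 over t∈[6,15/2] → v_max = 48
check: 48·(6+3/2) = 360 ✓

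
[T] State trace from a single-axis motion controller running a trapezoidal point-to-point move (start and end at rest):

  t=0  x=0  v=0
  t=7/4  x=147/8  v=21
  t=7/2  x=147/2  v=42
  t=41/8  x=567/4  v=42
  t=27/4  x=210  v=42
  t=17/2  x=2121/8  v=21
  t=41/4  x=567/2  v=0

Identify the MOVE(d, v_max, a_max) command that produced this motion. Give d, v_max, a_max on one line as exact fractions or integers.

final state: t=41/4, x=567/2, v=0 → d = 567/2
a_max = (21−0)/(7/4−0) = 12
max v = 42 over t∈[7/2,27/4] → v_max = 42
check: 42·(7/2+13/4) = 567/2 ✓

d=567/2 v_max=42 a_max=12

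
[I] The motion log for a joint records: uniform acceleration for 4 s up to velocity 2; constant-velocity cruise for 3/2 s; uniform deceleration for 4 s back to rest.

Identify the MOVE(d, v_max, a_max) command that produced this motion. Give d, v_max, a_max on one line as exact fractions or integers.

a_max = 2/4 = 1/2
d_a = ½·2·4 = 4; d_c = 2·3/2 = 3
d = 2·4 + 3 = 11
t_c = 3/2 > 0 ⇒ limit active, v_max = 2

d=11 v_max=2 a_max=1/2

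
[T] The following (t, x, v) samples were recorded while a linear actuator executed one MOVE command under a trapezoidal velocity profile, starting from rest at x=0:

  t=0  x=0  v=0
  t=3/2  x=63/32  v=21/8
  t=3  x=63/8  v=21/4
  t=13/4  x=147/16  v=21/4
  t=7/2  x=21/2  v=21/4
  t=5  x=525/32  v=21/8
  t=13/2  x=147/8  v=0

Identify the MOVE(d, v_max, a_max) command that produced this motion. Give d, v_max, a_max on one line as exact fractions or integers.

d=147/8 v_max=21/4 a_max=7/4

final state: t=13/2, x=147/8, v=0 → d = 147/8
a_max = (21/8−0)/(3/2−0) = 7/4
max v = 21/4 over t∈[3,7/2] → v_max = 21/4
check: 21/4·(3+1/2) = 147/8 ✓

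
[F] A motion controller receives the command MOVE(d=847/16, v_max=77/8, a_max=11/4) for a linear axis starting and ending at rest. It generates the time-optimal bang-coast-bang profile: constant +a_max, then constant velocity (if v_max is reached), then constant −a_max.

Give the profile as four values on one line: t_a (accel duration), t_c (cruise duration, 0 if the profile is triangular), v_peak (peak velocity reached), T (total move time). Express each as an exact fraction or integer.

vₘ²/aₘ = (77/8)²/(11/4) = 539/16
847/16 ≥ 539/16 so v_max reached
t_a = (77/8)/(11/4) = 7/2; v_peak = 77/8
d_cruise = 847/16 − 539/16 = 77/4; t_c = (77/4)/(77/8) = 2
T = 2·7/2 + 2 = 9

t_a=7/2 t_c=2 v_peak=77/8 T=9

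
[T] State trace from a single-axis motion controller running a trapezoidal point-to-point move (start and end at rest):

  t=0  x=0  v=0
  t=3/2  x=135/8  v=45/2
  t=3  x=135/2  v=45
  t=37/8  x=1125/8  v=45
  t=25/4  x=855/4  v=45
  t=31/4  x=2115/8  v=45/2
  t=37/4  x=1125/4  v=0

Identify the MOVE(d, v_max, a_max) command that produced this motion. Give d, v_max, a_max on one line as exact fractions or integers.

final state: t=37/4, x=1125/4, v=0 → d = 1125/4
a_max = (45/2−0)/(3/2−0) = 15
max v = 45 over t∈[3,25/4] → v_max = 45
check: 45·(3+13/4) = 1125/4 ✓

d=1125/4 v_max=45 a_max=15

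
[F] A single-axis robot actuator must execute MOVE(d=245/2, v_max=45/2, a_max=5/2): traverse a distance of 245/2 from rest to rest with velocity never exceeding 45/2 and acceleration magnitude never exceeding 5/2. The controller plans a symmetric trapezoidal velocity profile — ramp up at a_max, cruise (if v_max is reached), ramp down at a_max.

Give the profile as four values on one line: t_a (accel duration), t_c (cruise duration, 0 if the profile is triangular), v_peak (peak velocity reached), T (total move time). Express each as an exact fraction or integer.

t_a=7 t_c=0 v_peak=35/2 T=14

vₘ²/aₘ = (45/2)²/(5/2) = 405/2
245/2 < 405/2 ⇒ no cruise
v_peak = √(245/2·5/2) = √(1225/4) = 35/2
t_a = (35/2)/(5/2) = 7; t_c = 0
T = 2·7 = 14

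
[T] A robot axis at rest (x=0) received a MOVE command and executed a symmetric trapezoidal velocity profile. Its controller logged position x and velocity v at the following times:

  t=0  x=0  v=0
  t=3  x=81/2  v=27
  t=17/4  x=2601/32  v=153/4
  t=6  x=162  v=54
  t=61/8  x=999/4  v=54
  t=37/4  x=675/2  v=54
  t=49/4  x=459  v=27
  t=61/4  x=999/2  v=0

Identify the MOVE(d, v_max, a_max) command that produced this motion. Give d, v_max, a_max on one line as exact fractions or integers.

final state: t=61/4, x=999/2, v=0 → d = 999/2
a_max = (27−0)/(3−0) = 9
max v = 54 over t∈[6,37/4] → v_max = 54
check: 54·(6+13/4) = 999/2 ✓

d=999/2 v_max=54 a_max=9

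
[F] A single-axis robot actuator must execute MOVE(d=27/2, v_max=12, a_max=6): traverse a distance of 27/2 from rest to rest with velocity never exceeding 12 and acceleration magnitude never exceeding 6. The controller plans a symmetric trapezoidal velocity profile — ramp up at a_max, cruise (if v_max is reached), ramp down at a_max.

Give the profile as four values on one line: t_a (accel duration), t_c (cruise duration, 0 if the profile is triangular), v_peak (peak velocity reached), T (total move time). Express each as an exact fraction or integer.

t_a=3/2 t_c=0 v_peak=9 T=3

(v_max)²/a_max = 12²/6 = 24
27/2 < 24 ⇒ no cruise
v_peak = √(27/2·6) = √81 = 9
t_a = 9/6 = 3/2; t_c = 0
T = 2·3/2 = 3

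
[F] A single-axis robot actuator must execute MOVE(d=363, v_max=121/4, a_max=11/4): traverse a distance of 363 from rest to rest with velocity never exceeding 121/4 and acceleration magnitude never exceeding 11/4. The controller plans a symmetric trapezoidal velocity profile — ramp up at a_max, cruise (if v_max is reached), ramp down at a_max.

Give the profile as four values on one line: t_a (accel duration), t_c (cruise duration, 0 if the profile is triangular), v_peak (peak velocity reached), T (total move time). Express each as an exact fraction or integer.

v_max²/a_max = (121/4)²/(11/4) = 1331/4
363 ≥ 1331/4 → trapezoidal
t_a = (121/4)/(11/4) = 11; v_peak = 121/4
d_cruise = 363 − 1331/4 = 121/4; t_c = (121/4)/(121/4) = 1
T = 2·11 + 1 = 23

t_a=11 t_c=1 v_peak=121/4 T=23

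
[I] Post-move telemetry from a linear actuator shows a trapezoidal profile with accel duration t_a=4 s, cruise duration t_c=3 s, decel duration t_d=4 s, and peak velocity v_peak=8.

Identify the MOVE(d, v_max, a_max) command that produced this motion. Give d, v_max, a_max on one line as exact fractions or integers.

d=56 v_max=8 a_max=2

a_max = 8/4 = 2
d_a = ½·8·4 = 16; d_c = 8·3 = 24
d = 2·16 + 24 = 56
t_c = 3 > 0 ⇒ limit active, v_max = 8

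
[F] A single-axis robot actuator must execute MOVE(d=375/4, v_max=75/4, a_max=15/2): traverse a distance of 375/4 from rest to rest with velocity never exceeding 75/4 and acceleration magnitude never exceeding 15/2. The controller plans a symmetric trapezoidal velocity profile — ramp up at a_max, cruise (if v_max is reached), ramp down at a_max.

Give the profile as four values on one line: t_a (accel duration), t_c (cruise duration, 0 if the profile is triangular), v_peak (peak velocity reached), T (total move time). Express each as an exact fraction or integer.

v_max²/a_max = (75/4)²/(15/2) = 375/8
375/4 ≥ 375/8 → trapezoidal
t_a = (75/4)/(15/2) = 5/2; v_peak = 75/4
d_cruise = 375/4 − 375/8 = 375/8; t_c = (375/8)/(75/4) = 5/2
T = 2·5/2 + 5/2 = 15/2

t_a=5/2 t_c=5/2 v_peak=75/4 T=15/2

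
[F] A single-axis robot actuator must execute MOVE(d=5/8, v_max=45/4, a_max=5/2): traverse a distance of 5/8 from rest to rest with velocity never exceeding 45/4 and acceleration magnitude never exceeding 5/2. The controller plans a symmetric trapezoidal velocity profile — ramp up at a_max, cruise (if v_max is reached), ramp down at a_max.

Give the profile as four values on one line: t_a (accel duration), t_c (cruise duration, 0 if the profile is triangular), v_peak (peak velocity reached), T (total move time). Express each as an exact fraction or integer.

v_max²/a_max = (45/4)²/(5/2) = 405/8
5/8 < 405/8 so t_c = 0
v_peak = √(5/8·5/2) = √(25/16) = 5/4
t_a = (5/4)/(5/2) = 1/2; t_c = 0
T = 2·1/2 = 1

t_a=1/2 t_c=0 v_peak=5/4 T=1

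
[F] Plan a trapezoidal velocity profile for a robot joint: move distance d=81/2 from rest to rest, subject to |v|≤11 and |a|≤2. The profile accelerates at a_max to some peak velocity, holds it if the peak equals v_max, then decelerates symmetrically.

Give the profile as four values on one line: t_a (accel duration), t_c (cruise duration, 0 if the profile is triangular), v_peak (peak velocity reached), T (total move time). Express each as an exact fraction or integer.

v_max²/a_max = 11²/2 = 121/2
81/2 < 121/2 ⇒ no cruise
v_peak = √(81/2·2) = √81 = 9
t_a = 9/2; t_c = 0
T = 2·9/2 = 9

t_a=9/2 t_c=0 v_peak=9 T=9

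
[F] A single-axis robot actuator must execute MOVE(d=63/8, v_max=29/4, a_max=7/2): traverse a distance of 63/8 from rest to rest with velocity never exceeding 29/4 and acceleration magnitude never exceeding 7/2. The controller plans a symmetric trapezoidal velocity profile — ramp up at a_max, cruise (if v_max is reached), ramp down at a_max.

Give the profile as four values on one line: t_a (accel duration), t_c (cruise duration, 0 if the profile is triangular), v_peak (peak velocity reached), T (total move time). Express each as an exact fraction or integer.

(v_max)²/a_max = (29/4)²/(7/2) = 841/56
63/8 < 841/56 so t_c = 0
v_peak = √(63/8·7/2) = √(441/16) = 21/4
t_a = (21/4)/(7/2) = 3/2; t_c = 0
T = 2·3/2 = 3

t_a=3/2 t_c=0 v_peak=21/4 T=3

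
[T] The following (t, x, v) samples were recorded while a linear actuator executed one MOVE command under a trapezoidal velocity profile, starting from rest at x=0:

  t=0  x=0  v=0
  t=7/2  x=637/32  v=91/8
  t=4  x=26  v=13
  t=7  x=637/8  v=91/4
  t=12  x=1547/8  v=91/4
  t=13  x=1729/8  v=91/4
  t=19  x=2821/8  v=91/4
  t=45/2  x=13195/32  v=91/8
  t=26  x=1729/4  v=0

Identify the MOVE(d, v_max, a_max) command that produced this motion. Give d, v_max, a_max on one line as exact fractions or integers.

d=1729/4 v_max=91/4 a_max=13/4

final state: t=26, x=1729/4, v=0 → d = 1729/4
a_max = (91/8−0)/(7/2−0) = 13/4
max v = 91/4 over t∈[7,19] → v_max = 91/4
check: 91/4·(7+12) = 1729/4 ✓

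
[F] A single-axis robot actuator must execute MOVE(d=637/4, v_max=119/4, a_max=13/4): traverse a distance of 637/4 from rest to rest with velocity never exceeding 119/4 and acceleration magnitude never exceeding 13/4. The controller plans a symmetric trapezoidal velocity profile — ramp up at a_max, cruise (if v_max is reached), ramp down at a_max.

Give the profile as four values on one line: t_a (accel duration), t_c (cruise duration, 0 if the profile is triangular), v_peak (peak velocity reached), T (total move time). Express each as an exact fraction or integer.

v_max²/a_max = (119/4)²/(13/4) = 14161/52
637/4 < 14161/52 → triangular
v_peak = √(637/4·13/4) = √(8281/16) = 91/4
t_a = (91/4)/(13/4) = 7; t_c = 0
T = 2·7 = 14

t_a=7 t_c=0 v_peak=91/4 T=14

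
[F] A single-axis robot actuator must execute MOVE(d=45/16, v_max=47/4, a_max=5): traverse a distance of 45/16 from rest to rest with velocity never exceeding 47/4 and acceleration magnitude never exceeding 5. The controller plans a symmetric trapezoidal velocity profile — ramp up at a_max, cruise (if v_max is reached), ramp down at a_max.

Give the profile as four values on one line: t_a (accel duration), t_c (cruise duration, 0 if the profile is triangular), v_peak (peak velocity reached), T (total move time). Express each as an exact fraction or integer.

t_a=3/4 t_c=0 v_peak=15/4 T=3/2

v_max²/a_max = (47/4)²/5 = 2209/80
45/16 < 2209/80 → triangular
v_peak = √(45/16·5) = √(225/16) = 15/4
t_a = (15/4)/5 = 3/4; t_c = 0
T = 2·3/4 = 3/2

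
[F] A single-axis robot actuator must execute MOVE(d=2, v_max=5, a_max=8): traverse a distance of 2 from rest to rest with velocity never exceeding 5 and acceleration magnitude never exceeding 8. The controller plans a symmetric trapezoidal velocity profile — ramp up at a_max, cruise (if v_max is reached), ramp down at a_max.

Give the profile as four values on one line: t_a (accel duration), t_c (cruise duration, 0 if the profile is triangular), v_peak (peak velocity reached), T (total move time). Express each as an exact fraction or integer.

v_max²/a_max = 5²/8 = 25/8
2 < 25/8 so t_c = 0
v_peak = √(2·8) = √16 = 4
t_a = 4/8 = 1/2; t_c = 0
T = 2·1/2 = 1

t_a=1/2 t_c=0 v_peak=4 T=1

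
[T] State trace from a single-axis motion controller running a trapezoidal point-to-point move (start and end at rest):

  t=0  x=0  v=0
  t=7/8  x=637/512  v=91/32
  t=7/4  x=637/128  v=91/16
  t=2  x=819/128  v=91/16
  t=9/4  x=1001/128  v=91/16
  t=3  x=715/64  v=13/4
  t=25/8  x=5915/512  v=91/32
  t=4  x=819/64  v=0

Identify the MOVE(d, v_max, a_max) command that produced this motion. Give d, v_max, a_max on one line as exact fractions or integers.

final state: t=4, x=819/64, v=0 → d = 819/64
a_max = (91/32−0)/(7/8−0) = 13/4
max v = 91/16 over t∈[7/4,9/4] → v_max = 91/16
check: 91/16·(7/4+1/2) = 819/64 ✓

d=819/64 v_max=91/16 a_max=13/4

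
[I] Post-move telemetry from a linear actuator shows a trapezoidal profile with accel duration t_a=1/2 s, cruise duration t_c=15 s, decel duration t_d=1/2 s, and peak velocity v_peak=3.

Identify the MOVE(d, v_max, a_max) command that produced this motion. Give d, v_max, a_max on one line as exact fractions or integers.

d=93/2 v_max=3 a_max=6

a_max = 3/(1/2) = 6
d_a = ½·3·1/2 = 3/4; d_c = 3·15 = 45
d = 2·3/4 + 45 = 93/2
t_c = 15 > 0 so v_max = 3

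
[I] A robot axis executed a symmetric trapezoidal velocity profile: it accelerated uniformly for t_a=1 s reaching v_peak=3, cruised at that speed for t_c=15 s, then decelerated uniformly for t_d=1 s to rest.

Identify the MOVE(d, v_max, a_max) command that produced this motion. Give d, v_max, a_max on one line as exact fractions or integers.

a_max = 3/1 = 3
d_a = ½·3·1 = 3/2; d_c = 3·15 = 45
d = 2·3/2 + 45 = 48
t_c = 15 > 0 ⇒ limit active, v_max = 3

d=48 v_max=3 a_max=3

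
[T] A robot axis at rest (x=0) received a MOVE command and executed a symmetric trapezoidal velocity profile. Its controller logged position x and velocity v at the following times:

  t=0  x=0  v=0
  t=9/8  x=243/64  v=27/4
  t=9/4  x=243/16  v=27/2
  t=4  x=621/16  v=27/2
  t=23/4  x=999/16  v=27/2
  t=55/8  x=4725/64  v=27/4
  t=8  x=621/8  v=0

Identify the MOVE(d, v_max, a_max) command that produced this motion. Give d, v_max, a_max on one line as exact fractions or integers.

d=621/8 v_max=27/2 a_max=6

final state: t=8, x=621/8, v=0 → d = 621/8
a_max = (27/4−0)/(9/8−0) = 6
max v = 27/2 over t∈[9/4,23/4] → v_max = 27/2
check: 27/2·(9/4+7/2) = 621/8 ✓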